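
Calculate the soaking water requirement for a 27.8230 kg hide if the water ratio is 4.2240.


Formula: Water = hide_weight * ratio
Substituting: Water = 27.8230 * 4.2240
Result: 117.5244 kg


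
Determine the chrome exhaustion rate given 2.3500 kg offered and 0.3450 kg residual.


Formula: Uptake = (offered - residual) / offered * 100
Substituting: Uptake = (2.3500 - 0.3450) / 2.3500 * 100
Result: 85.3191 %


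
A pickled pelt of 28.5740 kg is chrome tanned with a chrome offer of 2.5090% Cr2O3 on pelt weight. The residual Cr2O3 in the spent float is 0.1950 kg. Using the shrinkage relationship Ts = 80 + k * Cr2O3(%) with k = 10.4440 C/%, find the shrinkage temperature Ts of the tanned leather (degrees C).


Offered = pelt * offer_pct / 100 = 28.5740 * 2.5090 / 100 = 0.7169 kg
Uptake = offered - residual = 0.7169 - 0.1950 = 0.5219 kg
Cr2O3% on pelt = uptake / pelt * 100 = 0.5219 / 28.5740 * 100 = 1.8266 %
Ts = 80 + k * Cr2O3% = 80 + 10.4440 * 1.8266 = 99.0766 C


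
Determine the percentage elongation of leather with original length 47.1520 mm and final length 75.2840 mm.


Formula: Elongation = (Lf - L0) / L0 * 100
Substituting: Elongation = (75.2840 - 47.1520) / 47.1520 * 100
Result: 59.6624 %


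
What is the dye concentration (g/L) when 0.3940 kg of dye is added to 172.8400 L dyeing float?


Formula: Conc = dye_mass(kg) / volume(L) * 1000
Substituting: Conc = 0.3940 / 172.8400 * 1000
Result: 2.2796 g/L


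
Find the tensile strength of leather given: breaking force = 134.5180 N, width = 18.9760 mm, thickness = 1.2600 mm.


Formula: TS = force / (width * thickness)
Substituting: TS = 134.5180 / (18.9760 * 1.2600)
Result: 5.6261 N/mm^2


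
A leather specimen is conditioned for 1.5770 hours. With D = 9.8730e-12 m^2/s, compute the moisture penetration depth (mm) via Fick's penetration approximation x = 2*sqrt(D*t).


t = 1.5770 hr * 3600 = 5677.2000 s
D * t = 9.8730e-12 * 5677.2000 = 5.6051e-08
x = 2 * sqrt(D*t) = 2 * sqrt(5.6051e-08) = 4.7350e-04 m = 0.4735 mm


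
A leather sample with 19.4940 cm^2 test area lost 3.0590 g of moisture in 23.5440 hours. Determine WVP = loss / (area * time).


Formula: WVP = loss / (area * time)
Substituting: WVP = 3.0590 / (19.4940 * 23.5440)
Result: 0.00666497 g/(cm^2*hr)


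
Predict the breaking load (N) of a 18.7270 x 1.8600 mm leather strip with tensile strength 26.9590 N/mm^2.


Formula: F = TS * w * t
Substituting: F = 26.9590 * 18.7270 * 1.8600
Result: 939.0418 N


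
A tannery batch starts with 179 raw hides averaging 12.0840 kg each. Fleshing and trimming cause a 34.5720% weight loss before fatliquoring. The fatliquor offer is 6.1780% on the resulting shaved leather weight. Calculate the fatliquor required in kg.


Total_raw = N * avg_wt = 179 * 12.0840 = 2163.0360 kg
Substrate = Total_raw * (1 - loss/100) = 2163.0360 * (1 - 34.5720/100) = 1415.2312 kg
Fat = Substrate * pct / 100 = 1415.2312 * 6.1780 / 100 = 87.4330 kg


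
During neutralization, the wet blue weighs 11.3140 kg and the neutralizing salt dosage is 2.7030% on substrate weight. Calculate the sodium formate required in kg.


Formula: Neutralizer = substrate * pct / 100
Substituting: Neutralizer = 11.3140 * 2.7030 / 100
Result: 0.3058 kg


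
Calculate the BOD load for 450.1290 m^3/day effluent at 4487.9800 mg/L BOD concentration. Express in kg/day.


Formula: BOD_load = volume * conc / 1000
Substituting: BOD_load = 450.1290 * 4487.9800 / 1000
Result: 2020.1699 kg/day


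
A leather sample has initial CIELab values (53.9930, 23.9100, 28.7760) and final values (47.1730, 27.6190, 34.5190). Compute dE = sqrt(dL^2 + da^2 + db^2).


dL = -6.8200, da = 3.7090, db = 5.7430
dE = sqrt((-6.8200)^2 + 3.7090^2 + 5.7430^2) = 9.6567


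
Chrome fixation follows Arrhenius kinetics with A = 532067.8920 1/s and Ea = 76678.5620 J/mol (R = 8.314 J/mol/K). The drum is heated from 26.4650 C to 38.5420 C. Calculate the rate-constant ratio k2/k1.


T1 = 26.4650 + 273.15 = 299.6150 K; T2 = 38.5420 + 273.15 = 311.6920 K
k1 = A * exp(-Ea/(R*T1)) = 532067.8920 * exp(-76678.5620/(8.314*299.6150)) = 2.2772e-08 1/s
k2 = A * exp(-Ea/(R*T2)) = 532067.8920 * exp(-76678.5620/(8.314*311.6920)) = 7.5057e-08 1/s
k2/k1 = 7.5057e-08 / 2.2772e-08 = 3.2960


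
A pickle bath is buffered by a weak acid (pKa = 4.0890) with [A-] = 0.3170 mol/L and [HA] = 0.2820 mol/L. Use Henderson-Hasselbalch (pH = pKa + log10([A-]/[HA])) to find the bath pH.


ratio = [A-] / [HA] = 0.3170 / 0.2820 = 1.1241
log10(ratio) = 0.0508102
pH = pKa + log10(ratio) = 4.0890 + 0.0508102 = 4.1398


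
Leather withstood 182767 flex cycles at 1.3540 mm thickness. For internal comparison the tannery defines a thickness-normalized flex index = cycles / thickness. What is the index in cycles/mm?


Formula: Index = cycles / thickness
Substituting: Index = 182767 / 1.3540
Result: 134983.0133 cycles/mm


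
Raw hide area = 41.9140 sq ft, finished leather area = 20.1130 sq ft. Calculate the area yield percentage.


Formula: Yield = finished / raw * 100
Substituting: Yield = 20.1130 / 41.9140 * 100
Result: 47.9864 %


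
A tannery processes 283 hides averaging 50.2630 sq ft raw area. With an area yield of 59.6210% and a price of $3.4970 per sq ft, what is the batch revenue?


Raw_total = N * avg_area = 283 * 50.2630 = 14224.4290 sq ft
Finished = Raw_total * yield / 100 = 14224.4290 * 59.6210 / 100 = 8480.7468 sq ft
Value = Finished * price = 8480.7468 * 3.4970 = 29657.1716 $


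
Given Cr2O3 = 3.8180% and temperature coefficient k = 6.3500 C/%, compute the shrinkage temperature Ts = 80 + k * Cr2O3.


Formula: Ts = 80 + k * Cr2O3
Substituting: Ts = 80 + 6.3500 * 3.8180
Result: 104.2443 C


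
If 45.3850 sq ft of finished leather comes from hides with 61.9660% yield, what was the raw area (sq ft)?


Formula: raw = finished * 100 / yield
Substituting: raw = 45.3850 * 100 / 61.9660
Result: 73.2418 sq ft


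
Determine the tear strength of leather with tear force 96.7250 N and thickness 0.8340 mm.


Formula: Tear strength = force / thickness
Substituting: Tear strength = 96.7250 / 0.8340
Result: 115.9772 N/mm


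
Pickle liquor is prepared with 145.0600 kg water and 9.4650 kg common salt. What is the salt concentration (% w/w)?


Formula: Conc = salt / (water + salt) * 100
Substituting: Conc = 9.4650 / (145.0600 + 9.4650) * 100
Result: 6.1252 %


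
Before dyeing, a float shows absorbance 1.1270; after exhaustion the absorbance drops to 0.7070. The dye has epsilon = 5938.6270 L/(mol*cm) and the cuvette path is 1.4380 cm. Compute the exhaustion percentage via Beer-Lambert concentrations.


c_initial = A_i / (epsilon * l) = 1.1270 / (5938.6270 * 1.4380) = 1.3197e-04 mol/L
c_final = A_f / (epsilon * l) = 0.7070 / (5938.6270 * 1.4380) = 8.2789e-05 mol/L
Exhaustion = (c_initial - c_final) / c_initial * 100 = (1.3197e-04 - 8.2789e-05) / 1.3197e-04 * 100 = 37.2671 %


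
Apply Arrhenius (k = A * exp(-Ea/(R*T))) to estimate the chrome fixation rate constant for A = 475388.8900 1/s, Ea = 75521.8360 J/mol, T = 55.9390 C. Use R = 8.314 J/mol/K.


T_K = T_C + 273.15 = 55.9390 + 273.15 = 329.0890 K
exponent = -Ea / (R * T_K) = -75521.8360 / (8.314 * 329.0890) = -27.6025
k = A * exp(exponent) = 475388.8900 * exp(-27.6025) = 4.8912e-07 1/s


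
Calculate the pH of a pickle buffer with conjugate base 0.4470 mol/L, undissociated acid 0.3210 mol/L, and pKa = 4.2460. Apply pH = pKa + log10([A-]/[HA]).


ratio = [A-] / [HA] = 0.4470 / 0.3210 = 1.3925
log10(ratio) = 0.1438
pH = pKa + log10(ratio) = 4.2460 + 0.1438 = 4.3898


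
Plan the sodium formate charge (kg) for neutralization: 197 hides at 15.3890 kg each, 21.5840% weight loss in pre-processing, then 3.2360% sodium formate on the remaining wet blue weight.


Total_raw = N * avg_wt = 197 * 15.3890 = 3031.6330 kg
Substrate = Total_raw * (1 - loss/100) = 3031.6330 * (1 - 21.5840/100) = 2377.2853 kg
Neutralizer = Substrate * pct / 100 = 2377.2853 * 3.2360 / 100 = 76.9290 kg


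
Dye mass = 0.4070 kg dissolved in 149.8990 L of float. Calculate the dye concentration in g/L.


Formula: Conc = dye_mass(kg) / volume(L) * 1000
Substituting: Conc = 0.4070 / 149.8990 * 1000
Result: 2.7152 g/L


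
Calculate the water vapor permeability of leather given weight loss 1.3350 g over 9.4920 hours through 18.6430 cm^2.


Formula: WVP = loss / (area * time)
Substituting: WVP = 1.3350 / (18.6430 * 9.4920)
Result: 0.00754411 g/(cm^2*hr)


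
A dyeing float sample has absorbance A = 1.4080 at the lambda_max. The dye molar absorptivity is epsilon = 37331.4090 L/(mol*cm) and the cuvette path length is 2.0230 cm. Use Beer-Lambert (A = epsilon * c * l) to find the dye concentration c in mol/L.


Formula: c = A / (epsilon * l)
Substituting: c = 1.4080 / (37331.4090 * 2.0230)
Result: 1.8644e-05 mol/L


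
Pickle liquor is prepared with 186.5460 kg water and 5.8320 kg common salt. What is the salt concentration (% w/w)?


Formula: Conc = salt / (water + salt) * 100
Substituting: Conc = 5.8320 / (186.5460 + 5.8320) * 100
Result: 3.0315 %


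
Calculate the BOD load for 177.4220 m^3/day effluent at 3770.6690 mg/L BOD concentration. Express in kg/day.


Formula: BOD_load = volume * conc / 1000
Substituting: BOD_load = 177.4220 * 3770.6690 / 1000
Result: 668.9996 kg/day


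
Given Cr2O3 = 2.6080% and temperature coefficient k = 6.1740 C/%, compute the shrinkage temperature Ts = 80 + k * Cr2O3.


Formula: Ts = 80 + k * Cr2O3
Substituting: Ts = 80 + 6.1740 * 2.6080
Result: 96.1018 C


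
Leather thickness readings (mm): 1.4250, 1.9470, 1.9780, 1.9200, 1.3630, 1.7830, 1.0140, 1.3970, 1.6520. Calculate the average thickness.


Formula: Average = sum / n
Substituting: Average = 14.4790 / 9
Result: 1.6088 mm


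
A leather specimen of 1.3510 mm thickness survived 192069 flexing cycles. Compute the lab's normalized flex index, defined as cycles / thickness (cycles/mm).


Formula: Index = cycles / thickness
Substituting: Index = 192069 / 1.3510
Result: 142168.0237 cycles/mm


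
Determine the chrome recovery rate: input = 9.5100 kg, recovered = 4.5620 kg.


Formula: Recovery = recovered / input * 100
Substituting: Recovery = 4.5620 / 9.5100 * 100
Result: 47.9706 %


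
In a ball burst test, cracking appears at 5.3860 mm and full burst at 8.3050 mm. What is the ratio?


Formula: Ratio = crack / burst
Substituting: Ratio = 5.3860 / 8.3050
Result: 0.6485


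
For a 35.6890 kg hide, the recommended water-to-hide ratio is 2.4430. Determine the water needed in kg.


Formula: Water = hide_weight * ratio
Substituting: Water = 35.6890 * 2.4430
Result: 87.1882 kg


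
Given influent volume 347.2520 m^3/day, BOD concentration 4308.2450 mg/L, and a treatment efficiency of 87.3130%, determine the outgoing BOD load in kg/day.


Load_in = volume * conc / 1000 = 347.2520 * 4308.2450 / 1000 = 1496.0467 kg/day
Removed = Load_in * eff / 100 = 1496.0467 * 87.3130 / 100 = 1306.2432 kg/day
Load_out = Load_in - Removed = 1496.0467 - 1306.2432 = 189.8034 kg/day


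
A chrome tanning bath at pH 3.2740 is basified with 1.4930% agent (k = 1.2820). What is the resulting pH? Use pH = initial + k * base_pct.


Formula: pH_final = pH_initial + k * base_pct
Substituting: pH_final = 3.2740 + 1.2820 * 1.4930
Result: 5.1880


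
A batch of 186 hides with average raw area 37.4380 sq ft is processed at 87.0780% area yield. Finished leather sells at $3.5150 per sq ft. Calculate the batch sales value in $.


Raw_total = N * avg_area = 186 * 37.4380 = 6963.4680 sq ft
Finished = Raw_total * yield / 100 = 6963.4680 * 87.0780 / 100 = 6063.6487 sq ft
Value = Finished * price = 6063.6487 * 3.5150 = 21313.7251 $


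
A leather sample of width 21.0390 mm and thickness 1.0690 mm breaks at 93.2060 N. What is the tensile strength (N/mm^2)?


Formula: TS = force / (width * thickness)
Substituting: TS = 93.2060 / (21.0390 * 1.0690)
Result: 4.1442 N/mm^2


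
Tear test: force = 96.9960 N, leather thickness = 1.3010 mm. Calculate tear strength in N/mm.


Formula: Tear strength = force / thickness
Substituting: Tear strength = 96.9960 / 1.3010
Result: 74.5550 N/mm


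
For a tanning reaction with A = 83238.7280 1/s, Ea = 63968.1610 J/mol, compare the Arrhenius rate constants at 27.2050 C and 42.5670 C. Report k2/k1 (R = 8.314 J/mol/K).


T1 = 27.2050 + 273.15 = 300.3550 K; T2 = 42.5670 + 273.15 = 315.7170 K
k1 = A * exp(-Ea/(R*T1)) = 83238.7280 * exp(-63968.1610/(8.314*300.3550)) = 6.2408e-07 1/s
k2 = A * exp(-Ea/(R*T2)) = 83238.7280 * exp(-63968.1610/(8.314*315.7170)) = 2.1705e-06 1/s
k2/k1 = 2.1705e-06 / 6.2408e-07 = 3.4779


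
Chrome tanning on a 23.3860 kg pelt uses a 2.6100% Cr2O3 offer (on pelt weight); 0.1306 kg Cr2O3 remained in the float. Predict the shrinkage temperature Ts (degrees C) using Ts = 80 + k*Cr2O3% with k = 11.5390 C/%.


Offered = pelt * offer_pct / 100 = 23.3860 * 2.6100 / 100 = 0.6104 kg
Uptake = offered - residual = 0.6104 - 0.1306 = 0.4798 kg
Cr2O3% on pelt = uptake / pelt * 100 = 0.4798 / 23.3860 * 100 = 2.0515 %
Ts = 80 + k * Cr2O3% = 80 + 11.5390 * 2.0515 = 103.6728 C


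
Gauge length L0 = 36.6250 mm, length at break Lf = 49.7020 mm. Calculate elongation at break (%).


Formula: Elongation = (Lf - L0) / L0 * 100
Substituting: Elongation = (49.7020 - 36.6250) / 36.6250 * 100
Result: 35.7051 %


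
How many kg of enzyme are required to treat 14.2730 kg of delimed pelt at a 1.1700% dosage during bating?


Formula: Enzyme = substrate * pct / 100
Substituting: Enzyme = 14.2730 * 1.1700 / 100
Result: 0.1670 kg


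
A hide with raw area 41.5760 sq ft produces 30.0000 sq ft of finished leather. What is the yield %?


Formula: Yield = finished / raw * 100
Substituting: Yield = 30.0000 / 41.5760 * 100
Result: 72.1570 %


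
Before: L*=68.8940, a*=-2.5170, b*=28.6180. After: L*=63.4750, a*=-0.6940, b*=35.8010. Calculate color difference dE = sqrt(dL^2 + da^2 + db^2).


dL = -5.4190, da = 1.8230, db = 7.1830
dE = sqrt((-5.4190)^2 + 1.8230^2 + 7.1830^2) = 9.1807


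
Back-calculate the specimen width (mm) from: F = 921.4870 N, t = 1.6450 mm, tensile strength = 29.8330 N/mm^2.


Formula: w = F / (TS * t)
Substituting: w = 921.4870 / (29.8330 * 1.6450)
Result: 18.7770 mm


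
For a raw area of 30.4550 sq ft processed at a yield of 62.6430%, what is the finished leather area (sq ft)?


Formula: finished = raw * yield / 100
Substituting: finished = 30.4550 * 62.6430 / 100
Result: 19.0779 sq ft


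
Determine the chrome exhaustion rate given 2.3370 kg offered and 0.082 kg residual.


Formula: Uptake = (offered - residual) / offered * 100
Substituting: Uptake = (2.3370 - 0.082) / 2.3370 * 100
Result: 96.4912 %


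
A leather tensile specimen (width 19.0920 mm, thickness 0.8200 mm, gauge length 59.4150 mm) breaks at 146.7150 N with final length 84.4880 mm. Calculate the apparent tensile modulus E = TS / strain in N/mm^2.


TS = F / (w * t) = 146.7150 / (19.0920 * 0.8200) = 9.3715 N/mm^2
strain = (Lf - L0) / L0 = (84.4880 - 59.4150) / 59.4150 = 0.4220
E = TS / strain = 9.3715 / 0.4220 = 22.2075 N/mm^2


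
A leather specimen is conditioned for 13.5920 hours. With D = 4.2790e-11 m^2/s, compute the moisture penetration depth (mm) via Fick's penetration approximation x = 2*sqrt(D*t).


t = 13.5920 hr * 3600 = 48931.2000 s
D * t = 4.2790e-11 * 48931.2000 = 2.0938e-06
x = 2 * sqrt(D*t) = 2 * sqrt(2.0938e-06) = 0.00289397 m = 2.8940 mm


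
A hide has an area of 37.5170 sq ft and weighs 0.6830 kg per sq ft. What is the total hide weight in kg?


Formula: Weight = area * weight_per_sqft
Substituting: Weight = 37.5170 * 0.6830
Result: 25.6241 kg


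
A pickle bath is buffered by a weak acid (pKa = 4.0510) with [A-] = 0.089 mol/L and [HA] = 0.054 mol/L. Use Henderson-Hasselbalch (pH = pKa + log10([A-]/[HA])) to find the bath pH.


ratio = [A-] / [HA] = 0.089 / 0.054 = 1.6481
log10(ratio) = 0.2170
pH = pKa + log10(ratio) = 4.0510 + 0.2170 = 4.2680


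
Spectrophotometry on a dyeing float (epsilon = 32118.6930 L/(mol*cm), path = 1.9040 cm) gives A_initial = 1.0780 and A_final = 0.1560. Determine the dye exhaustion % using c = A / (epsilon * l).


c_initial = A_i / (epsilon * l) = 1.0780 / (32118.6930 * 1.9040) = 1.7628e-05 mol/L
c_final = A_f / (epsilon * l) = 0.1560 / (32118.6930 * 1.9040) = 2.5509e-06 mol/L
Exhaustion = (c_initial - c_final) / c_initial * 100 = (1.7628e-05 - 2.5509e-06) / 1.7628e-05 * 100 = 85.5288 %


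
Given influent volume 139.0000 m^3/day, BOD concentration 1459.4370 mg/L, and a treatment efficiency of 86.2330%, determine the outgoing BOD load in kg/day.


Load_in = volume * conc / 1000 = 139.0000 * 1459.4370 / 1000 = 202.8617 kg/day
Removed = Load_in * eff / 100 = 202.8617 * 86.2330 / 100 = 174.9338 kg/day
Load_out = Load_in - Removed = 202.8617 - 174.9338 = 27.9280 kg/day


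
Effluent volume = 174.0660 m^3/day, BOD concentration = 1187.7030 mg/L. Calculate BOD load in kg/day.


Formula: BOD_load = volume * conc / 1000
Substituting: BOD_load = 174.0660 * 1187.7030 / 1000
Result: 206.7387 kg/day


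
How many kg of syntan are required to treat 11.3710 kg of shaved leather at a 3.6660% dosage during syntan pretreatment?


Formula: Syntan = substrate * pct / 100
Substituting: Syntan = 11.3710 * 3.6660 / 100
Result: 0.4169 kg


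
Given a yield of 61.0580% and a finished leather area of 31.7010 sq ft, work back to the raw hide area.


Formula: raw = finished * 100 / yield
Substituting: raw = 31.7010 * 100 / 61.0580
Result: 51.9195 sq ft


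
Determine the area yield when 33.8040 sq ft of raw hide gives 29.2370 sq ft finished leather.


Formula: Yield = finished / raw * 100
Substituting: Yield = 29.2370 / 33.8040 * 100
Result: 86.4898 %


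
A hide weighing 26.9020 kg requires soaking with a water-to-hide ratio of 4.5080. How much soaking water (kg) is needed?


Formula: Water = hide_weight * ratio
Substituting: Water = 26.9020 * 4.5080
Result: 121.2742 kg


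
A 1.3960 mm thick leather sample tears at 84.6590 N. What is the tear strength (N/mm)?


Formula: Tear strength = force / thickness
Substituting: Tear strength = 84.6590 / 1.3960
Result: 60.6440 N/mm


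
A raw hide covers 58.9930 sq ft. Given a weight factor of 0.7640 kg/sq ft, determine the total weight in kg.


Formula: Weight = area * weight_per_sqft
Substituting: Weight = 58.9930 * 0.7640
Result: 45.0707 kg


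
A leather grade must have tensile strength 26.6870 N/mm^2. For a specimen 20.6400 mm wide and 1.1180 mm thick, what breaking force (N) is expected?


Formula: F = TS * w * t
Substituting: F = 26.6870 * 20.6400 * 1.1180
Result: 615.8164 N


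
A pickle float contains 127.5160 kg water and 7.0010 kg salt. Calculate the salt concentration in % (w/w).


Formula: Conc = salt / (water + salt) * 100
Substituting: Conc = 7.0010 / (127.5160 + 7.0010) * 100
Result: 5.2045 %


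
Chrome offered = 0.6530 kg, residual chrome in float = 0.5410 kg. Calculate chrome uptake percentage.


Formula: Uptake = (offered - residual) / offered * 100
Substituting: Uptake = (0.6530 - 0.5410) / 0.6530 * 100
Result: 17.1516 %


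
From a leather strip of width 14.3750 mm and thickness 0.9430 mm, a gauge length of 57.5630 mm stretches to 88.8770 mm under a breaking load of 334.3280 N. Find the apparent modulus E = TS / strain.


TS = F / (w * t) = 334.3280 / (14.3750 * 0.9430) = 24.6634 N/mm^2
strain = (Lf - L0) / L0 = (88.8770 - 57.5630) / 57.5630 = 0.5440
E = TS / strain = 24.6634 / 0.5440 = 45.3376 N/mm^2


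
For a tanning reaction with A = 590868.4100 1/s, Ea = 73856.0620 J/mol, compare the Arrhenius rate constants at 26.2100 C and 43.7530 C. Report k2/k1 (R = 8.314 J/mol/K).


T1 = 26.2100 + 273.15 = 299.3600 K; T2 = 43.7530 + 273.15 = 316.9030 K
k1 = A * exp(-Ea/(R*T1)) = 590868.4100 * exp(-73856.0620/(8.314*299.3600)) = 7.6569e-08 1/s
k2 = A * exp(-Ea/(R*T2)) = 590868.4100 * exp(-73856.0620/(8.314*316.9030)) = 3.9579e-07 1/s
k2/k1 = 3.9579e-07 / 7.6569e-08 = 5.1691


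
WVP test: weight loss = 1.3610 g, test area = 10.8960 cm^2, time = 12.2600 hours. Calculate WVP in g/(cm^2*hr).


Formula: WVP = loss / (area * time)
Substituting: WVP = 1.3610 / (10.8960 * 12.2600)
Result: 0.0101883 g/(cm^2*hr)


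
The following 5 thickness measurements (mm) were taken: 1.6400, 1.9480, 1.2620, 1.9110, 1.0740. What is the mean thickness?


Formula: Average = sum / n
Substituting: Average = 7.8350 / 5
Result: 1.5670 mm


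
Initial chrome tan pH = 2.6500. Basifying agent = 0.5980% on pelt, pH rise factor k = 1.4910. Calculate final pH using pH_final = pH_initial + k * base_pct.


Formula: pH_final = pH_initial + k * base_pct
Substituting: pH_final = 2.6500 + 1.4910 * 0.5980
Result: 3.5416


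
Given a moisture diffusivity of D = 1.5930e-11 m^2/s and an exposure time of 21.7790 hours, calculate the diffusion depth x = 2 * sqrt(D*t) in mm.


t = 21.7790 hr * 3600 = 78404.4000 s
D * t = 1.5930e-11 * 78404.4000 = 1.2490e-06
x = 2 * sqrt(D*t) = 2 * sqrt(1.2490e-06) = 0.00223516 m = 2.2352 mm


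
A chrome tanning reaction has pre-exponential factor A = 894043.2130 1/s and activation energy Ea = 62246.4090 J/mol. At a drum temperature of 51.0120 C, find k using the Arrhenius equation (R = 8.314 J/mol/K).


T_K = T_C + 273.15 = 51.0120 + 273.15 = 324.1620 K
exponent = -Ea / (R * T_K) = -62246.4090 / (8.314 * 324.1620) = -23.0963
k = A * exp(exponent) = 894043.2130 * exp(-23.0963) = 8.3324e-05 1/s


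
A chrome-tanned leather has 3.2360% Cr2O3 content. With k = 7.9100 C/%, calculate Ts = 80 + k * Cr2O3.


Formula: Ts = 80 + k * Cr2O3
Substituting: Ts = 80 + 7.9100 * 3.2360
Result: 105.5968 C


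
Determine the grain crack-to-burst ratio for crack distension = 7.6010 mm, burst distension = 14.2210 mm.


Formula: Ratio = crack / burst
Substituting: Ratio = 7.6010 / 14.2210
Result: 0.5345


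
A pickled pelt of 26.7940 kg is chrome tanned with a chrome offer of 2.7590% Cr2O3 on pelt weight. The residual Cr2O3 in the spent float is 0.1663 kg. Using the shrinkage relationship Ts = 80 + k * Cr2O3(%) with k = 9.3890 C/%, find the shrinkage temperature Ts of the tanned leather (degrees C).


Offered = pelt * offer_pct / 100 = 26.7940 * 2.7590 / 100 = 0.7392 kg
Uptake = offered - residual = 0.7392 - 0.1663 = 0.5729 kg
Cr2O3% on pelt = uptake / pelt * 100 = 0.5729 / 26.7940 * 100 = 2.1383 %
Ts = 80 + k * Cr2O3% = 80 + 9.3890 * 2.1383 = 100.0769 C


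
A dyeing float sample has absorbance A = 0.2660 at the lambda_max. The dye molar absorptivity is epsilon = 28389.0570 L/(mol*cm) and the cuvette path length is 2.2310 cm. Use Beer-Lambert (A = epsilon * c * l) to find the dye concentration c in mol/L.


Formula: c = A / (epsilon * l)
Substituting: c = 0.2660 / (28389.0570 * 2.2310)
Result: 4.1998e-06 mol/L


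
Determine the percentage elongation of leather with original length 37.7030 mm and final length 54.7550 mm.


Formula: Elongation = (Lf - L0) / L0 * 100
Substituting: Elongation = (54.7550 - 37.7030) / 37.7030 * 100
Result: 45.2272 %


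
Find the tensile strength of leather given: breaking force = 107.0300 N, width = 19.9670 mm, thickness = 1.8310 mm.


Formula: TS = force / (width * thickness)
Substituting: TS = 107.0300 / (19.9670 * 1.8310)
Result: 2.9276 N/mm^2


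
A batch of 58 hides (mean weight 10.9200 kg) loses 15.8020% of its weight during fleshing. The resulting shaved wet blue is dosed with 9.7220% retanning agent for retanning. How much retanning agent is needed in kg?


Total_raw = N * avg_wt = 58 * 10.9200 = 633.3600 kg
Substrate = Total_raw * (1 - loss/100) = 633.3600 * (1 - 15.8020/100) = 533.2765 kg
Retan = Substrate * pct / 100 = 533.2765 * 9.7220 / 100 = 51.8451 kg


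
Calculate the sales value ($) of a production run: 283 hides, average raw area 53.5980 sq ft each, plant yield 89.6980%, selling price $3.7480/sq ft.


Raw_total = N * avg_area = 283 * 53.5980 = 15168.2340 sq ft
Finished = Raw_total * yield / 100 = 15168.2340 * 89.6980 / 100 = 13605.6025 sq ft
Value = Finished * price = 13605.6025 * 3.7480 = 50993.7983 $


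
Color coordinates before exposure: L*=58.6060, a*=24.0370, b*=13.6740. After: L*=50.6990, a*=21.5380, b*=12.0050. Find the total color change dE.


dL = -7.9070, da = -2.4990, db = -1.6690
dE = sqrt((-7.9070)^2 + (-2.4990)^2 + (-1.6690)^2) = 8.4588


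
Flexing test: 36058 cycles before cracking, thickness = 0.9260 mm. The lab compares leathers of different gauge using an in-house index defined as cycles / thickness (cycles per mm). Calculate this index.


Formula: Index = cycles / thickness
Substituting: Index = 36058 / 0.9260
Result: 38939.5248 cycles/mm


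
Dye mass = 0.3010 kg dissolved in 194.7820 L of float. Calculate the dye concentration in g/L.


Formula: Conc = dye_mass(kg) / volume(L) * 1000
Substituting: Conc = 0.3010 / 194.7820 * 1000
Result: 1.5453 g/L


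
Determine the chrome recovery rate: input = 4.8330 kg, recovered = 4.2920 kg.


Formula: Recovery = recovered / input * 100
Substituting: Recovery = 4.2920 / 4.8330 * 100
Result: 88.8061 %


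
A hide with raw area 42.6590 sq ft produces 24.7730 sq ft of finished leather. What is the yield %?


Formula: Yield = finished / raw * 100
Substituting: Yield = 24.7730 / 42.6590 * 100
Result: 58.0722 %


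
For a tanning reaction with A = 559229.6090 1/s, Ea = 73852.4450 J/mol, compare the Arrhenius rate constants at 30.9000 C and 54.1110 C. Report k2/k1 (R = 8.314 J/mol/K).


T1 = 30.9000 + 273.15 = 304.0500 K; T2 = 54.1110 + 273.15 = 327.2610 K
k1 = A * exp(-Ea/(R*T1)) = 559229.6090 * exp(-73852.4450/(8.314*304.0500)) = 1.1470e-07 1/s
k2 = A * exp(-Ea/(R*T2)) = 559229.6090 * exp(-73852.4450/(8.314*327.2610)) = 9.1088e-07 1/s
k2/k1 = 9.1088e-07 / 1.1470e-07 = 7.9414


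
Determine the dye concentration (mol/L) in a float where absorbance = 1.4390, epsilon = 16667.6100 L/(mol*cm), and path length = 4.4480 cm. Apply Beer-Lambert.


Formula: c = A / (epsilon * l)
Substituting: c = 1.4390 / (16667.6100 * 4.4480)
Result: 1.9410e-05 mol/L


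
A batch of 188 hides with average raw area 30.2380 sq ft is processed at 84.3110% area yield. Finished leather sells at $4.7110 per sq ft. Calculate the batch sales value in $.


Raw_total = N * avg_area = 188 * 30.2380 = 5684.7440 sq ft
Finished = Raw_total * yield / 100 = 5684.7440 * 84.3110 / 100 = 4792.8645 sq ft
Value = Finished * price = 4792.8645 * 4.7110 = 22579.1847 $


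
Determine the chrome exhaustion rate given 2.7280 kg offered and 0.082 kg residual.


Formula: Uptake = (offered - residual) / offered * 100
Substituting: Uptake = (2.7280 - 0.082) / 2.7280 * 100
Result: 96.9941 %


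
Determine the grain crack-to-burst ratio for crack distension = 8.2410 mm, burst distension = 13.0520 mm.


Formula: Ratio = crack / burst
Substituting: Ratio = 8.2410 / 13.0520
Result: 0.6314


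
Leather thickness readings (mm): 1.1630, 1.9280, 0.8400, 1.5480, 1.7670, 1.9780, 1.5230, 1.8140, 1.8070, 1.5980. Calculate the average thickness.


Formula: Average = sum / n
Substituting: Average = 15.9660 / 10
Result: 1.5966 mm


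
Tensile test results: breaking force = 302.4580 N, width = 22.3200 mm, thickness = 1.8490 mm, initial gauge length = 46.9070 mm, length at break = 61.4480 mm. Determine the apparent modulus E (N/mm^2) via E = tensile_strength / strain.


TS = F / (w * t) = 302.4580 / (22.3200 * 1.8490) = 7.3288 N/mm^2
strain = (Lf - L0) / L0 = (61.4480 - 46.9070) / 46.9070 = 0.3100
E = TS / strain = 7.3288 / 0.3100 = 23.6416 N/mm^2


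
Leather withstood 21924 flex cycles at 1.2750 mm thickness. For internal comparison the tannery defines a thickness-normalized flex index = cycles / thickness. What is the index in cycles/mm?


Formula: Index = cycles / thickness
Substituting: Index = 21924 / 1.2750
Result: 17195.2941 cycles/mm


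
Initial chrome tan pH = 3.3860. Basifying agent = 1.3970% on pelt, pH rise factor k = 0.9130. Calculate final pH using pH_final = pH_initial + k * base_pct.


Formula: pH_final = pH_initial + k * base_pct
Substituting: pH_final = 3.3860 + 0.9130 * 1.3970
Result: 4.6615


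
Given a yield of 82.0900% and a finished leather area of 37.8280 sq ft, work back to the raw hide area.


Formula: raw = finished * 100 / yield
Substituting: raw = 37.8280 * 100 / 82.0900
Result: 46.0811 sq ft


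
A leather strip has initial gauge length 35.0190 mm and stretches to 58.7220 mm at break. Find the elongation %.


Formula: Elongation = (Lf - L0) / L0 * 100
Substituting: Elongation = (58.7220 - 35.0190) / 35.0190 * 100
Result: 67.6861 %


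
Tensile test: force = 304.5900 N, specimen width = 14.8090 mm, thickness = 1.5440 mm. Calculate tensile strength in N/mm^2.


Formula: TS = force / (width * thickness)
Substituting: TS = 304.5900 / (14.8090 * 1.5440)
Result: 13.3212 N/mm^2


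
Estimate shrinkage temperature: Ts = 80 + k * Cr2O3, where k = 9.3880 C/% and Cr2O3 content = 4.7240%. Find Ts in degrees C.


Formula: Ts = 80 + k * Cr2O3
Substituting: Ts = 80 + 9.3880 * 4.7240
Result: 124.3489 C


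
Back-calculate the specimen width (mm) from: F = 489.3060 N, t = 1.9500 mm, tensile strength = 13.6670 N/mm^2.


Formula: w = F / (TS * t)
Substituting: w = 489.3060 / (13.6670 * 1.9500)
Result: 18.3600 mm


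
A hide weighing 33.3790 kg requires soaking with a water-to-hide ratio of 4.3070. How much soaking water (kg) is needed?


Formula: Water = hide_weight * ratio
Substituting: Water = 33.3790 * 4.3070
Result: 143.7634 kg


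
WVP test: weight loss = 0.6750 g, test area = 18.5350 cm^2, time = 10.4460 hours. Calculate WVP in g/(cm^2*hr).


Formula: WVP = loss / (area * time)
Substituting: WVP = 0.6750 / (18.5350 * 10.4460)
Result: 0.00348627 g/(cm^2*hr)


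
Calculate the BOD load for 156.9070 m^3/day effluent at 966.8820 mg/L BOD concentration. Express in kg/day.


Formula: BOD_load = volume * conc / 1000
Substituting: BOD_load = 156.9070 * 966.8820 / 1000
Result: 151.7106 kg/day


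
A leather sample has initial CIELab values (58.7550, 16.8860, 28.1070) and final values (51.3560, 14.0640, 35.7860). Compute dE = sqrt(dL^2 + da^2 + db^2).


dL = -7.3990, da = -2.8220, db = 7.6790
dE = sqrt((-7.3990)^2 + (-2.8220)^2 + 7.6790^2) = 11.0307


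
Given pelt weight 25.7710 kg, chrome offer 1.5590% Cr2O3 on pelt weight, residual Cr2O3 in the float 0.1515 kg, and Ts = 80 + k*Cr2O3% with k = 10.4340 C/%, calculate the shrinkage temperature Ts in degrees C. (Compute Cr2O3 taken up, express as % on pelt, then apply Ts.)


Offered = pelt * offer_pct / 100 = 25.7710 * 1.5590 / 100 = 0.4018 kg
Uptake = offered - residual = 0.4018 - 0.1515 = 0.2503 kg
Cr2O3% on pelt = uptake / pelt * 100 = 0.2503 / 25.7710 * 100 = 0.9711 %
Ts = 80 + k * Cr2O3% = 80 + 10.4340 * 0.9711 = 90.1328 C


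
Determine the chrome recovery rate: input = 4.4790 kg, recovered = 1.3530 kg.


Formula: Recovery = recovered / input * 100
Substituting: Recovery = 1.3530 / 4.4790 * 100
Result: 30.2076 %


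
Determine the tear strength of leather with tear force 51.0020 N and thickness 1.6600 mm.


Formula: Tear strength = force / thickness
Substituting: Tear strength = 51.0020 / 1.6600
Result: 30.7241 N/mm


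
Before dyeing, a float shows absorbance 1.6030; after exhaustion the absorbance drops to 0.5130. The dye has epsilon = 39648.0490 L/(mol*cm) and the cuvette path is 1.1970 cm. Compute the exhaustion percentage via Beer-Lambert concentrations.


c_initial = A_i / (epsilon * l) = 1.6030 / (39648.0490 * 1.1970) = 3.3777e-05 mol/L
c_final = A_f / (epsilon * l) = 0.5130 / (39648.0490 * 1.1970) = 1.0809e-05 mol/L
Exhaustion = (c_initial - c_final) / c_initial * 100 = (3.3777e-05 - 1.0809e-05) / 3.3777e-05 * 100 = 67.9975 %


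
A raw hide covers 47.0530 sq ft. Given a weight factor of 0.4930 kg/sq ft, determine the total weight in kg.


Formula: Weight = area * weight_per_sqft
Substituting: Weight = 47.0530 * 0.4930
Result: 23.1971 kg


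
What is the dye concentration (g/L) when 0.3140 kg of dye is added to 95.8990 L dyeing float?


Formula: Conc = dye_mass(kg) / volume(L) * 1000
Substituting: Conc = 0.3140 / 95.8990 * 1000
Result: 3.2743 g/L


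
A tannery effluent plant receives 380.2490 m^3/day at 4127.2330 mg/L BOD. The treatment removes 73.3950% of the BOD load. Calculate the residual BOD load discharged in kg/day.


Load_in = volume * conc / 1000 = 380.2490 * 4127.2330 / 1000 = 1569.3762 kg/day
Removed = Load_in * eff / 100 = 1569.3762 * 73.3950 / 100 = 1151.8437 kg/day
Load_out = Load_in - Removed = 1569.3762 - 1151.8437 = 417.5325 kg/day


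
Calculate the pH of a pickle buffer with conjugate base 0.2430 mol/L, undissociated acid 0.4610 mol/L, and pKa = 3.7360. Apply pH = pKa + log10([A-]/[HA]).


ratio = [A-] / [HA] = 0.2430 / 0.4610 = 0.5271
log10(ratio) = -0.2781
pH = pKa + log10(ratio) = 3.7360 - 0.2781 = 3.4579


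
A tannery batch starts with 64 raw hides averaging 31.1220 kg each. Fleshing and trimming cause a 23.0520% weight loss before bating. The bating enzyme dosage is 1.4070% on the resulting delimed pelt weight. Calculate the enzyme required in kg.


Total_raw = N * avg_wt = 64 * 31.1220 = 1991.8080 kg
Substrate = Total_raw * (1 - loss/100) = 1991.8080 * (1 - 23.0520/100) = 1532.6564 kg
Enzyme = Substrate * pct / 100 = 1532.6564 * 1.4070 / 100 = 21.5645 kg


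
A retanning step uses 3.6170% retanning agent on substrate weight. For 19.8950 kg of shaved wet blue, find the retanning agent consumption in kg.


Formula: Retan = substrate * pct / 100
Substituting: Retan = 19.8950 * 3.6170 / 100
Result: 0.7196 kg


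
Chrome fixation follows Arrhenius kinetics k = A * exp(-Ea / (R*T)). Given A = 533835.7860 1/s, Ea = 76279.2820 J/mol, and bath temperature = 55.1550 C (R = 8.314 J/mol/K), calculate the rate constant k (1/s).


T_K = T_C + 273.15 = 55.1550 + 273.15 = 328.3050 K
exponent = -Ea / (R * T_K) = -76279.2820 / (8.314 * 328.3050) = -27.9460
k = A * exp(exponent) = 533835.7860 * exp(-27.9460) = 3.8961e-07 1/s


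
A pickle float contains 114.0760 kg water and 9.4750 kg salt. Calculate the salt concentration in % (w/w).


Formula: Conc = salt / (water + salt) * 100
Substituting: Conc = 9.4750 / (114.0760 + 9.4750) * 100
Result: 7.6689 %


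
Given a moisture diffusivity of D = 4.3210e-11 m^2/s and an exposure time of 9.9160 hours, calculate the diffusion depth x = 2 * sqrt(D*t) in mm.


t = 9.9160 hr * 3600 = 35697.6000 s
D * t = 4.3210e-11 * 35697.6000 = 1.5425e-06
x = 2 * sqrt(D*t) = 2 * sqrt(1.5425e-06) = 0.00248394 m = 2.4839 mm


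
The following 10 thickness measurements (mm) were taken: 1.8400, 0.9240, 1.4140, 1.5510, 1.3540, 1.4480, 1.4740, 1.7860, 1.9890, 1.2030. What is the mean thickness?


Formula: Average = sum / n
Substituting: Average = 14.9830 / 10
Result: 1.4983 mm


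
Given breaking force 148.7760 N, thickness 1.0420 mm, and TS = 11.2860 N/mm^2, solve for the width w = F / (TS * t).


Formula: w = F / (TS * t)
Substituting: w = 148.7760 / (11.2860 * 1.0420)
Result: 12.6510 mm


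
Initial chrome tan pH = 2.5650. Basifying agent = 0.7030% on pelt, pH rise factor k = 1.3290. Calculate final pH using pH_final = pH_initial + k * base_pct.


Formula: pH_final = pH_initial + k * base_pct
Substituting: pH_final = 2.5650 + 1.3290 * 0.7030
Result: 3.4993


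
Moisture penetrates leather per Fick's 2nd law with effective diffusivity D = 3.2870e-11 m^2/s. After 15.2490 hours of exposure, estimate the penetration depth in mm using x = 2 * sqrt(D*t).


t = 15.2490 hr * 3600 = 54896.4000 s
D * t = 3.2870e-11 * 54896.4000 = 1.8044e-06
x = 2 * sqrt(D*t) = 2 * sqrt(1.8044e-06) = 0.00268659 m = 2.6866 mm


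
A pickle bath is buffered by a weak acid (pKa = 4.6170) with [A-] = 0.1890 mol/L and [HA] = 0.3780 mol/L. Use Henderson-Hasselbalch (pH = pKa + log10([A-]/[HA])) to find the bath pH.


ratio = [A-] / [HA] = 0.1890 / 0.3780 = 0.5000
log10(ratio) = -0.3010
pH = pKa + log10(ratio) = 4.6170 - 0.3010 = 4.3160


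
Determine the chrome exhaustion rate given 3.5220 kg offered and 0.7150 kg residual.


Formula: Uptake = (offered - residual) / offered * 100
Substituting: Uptake = (3.5220 - 0.7150) / 3.5220 * 100
Result: 79.6990 %


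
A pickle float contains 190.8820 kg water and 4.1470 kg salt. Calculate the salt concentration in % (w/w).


Formula: Conc = salt / (water + salt) * 100
Substituting: Conc = 4.1470 / (190.8820 + 4.1470) * 100
Result: 2.1264 %


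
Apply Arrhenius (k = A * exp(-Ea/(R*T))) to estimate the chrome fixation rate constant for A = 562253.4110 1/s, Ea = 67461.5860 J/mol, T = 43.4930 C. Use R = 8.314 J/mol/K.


T_K = T_C + 273.15 = 43.4930 + 273.15 = 316.6430 K
exponent = -Ea / (R * T_K) = -67461.5860 / (8.314 * 316.6430) = -25.6258
k = A * exp(exponent) = 562253.4110 * exp(-25.6258) = 4.1765e-06 1/s


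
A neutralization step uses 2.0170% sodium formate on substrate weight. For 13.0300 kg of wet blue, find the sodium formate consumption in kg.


Formula: Neutralizer = substrate * pct / 100
Substituting: Neutralizer = 13.0300 * 2.0170 / 100
Result: 0.2628 kg


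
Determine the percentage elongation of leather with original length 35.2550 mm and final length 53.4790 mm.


Formula: Elongation = (Lf - L0) / L0 * 100
Substituting: Elongation = (53.4790 - 35.2550) / 35.2550 * 100
Result: 51.6920 %


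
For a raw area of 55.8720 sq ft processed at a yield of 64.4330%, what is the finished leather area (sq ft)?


Formula: finished = raw * yield / 100
Substituting: finished = 55.8720 * 64.4330 / 100
Result: 36.0000 sq ft


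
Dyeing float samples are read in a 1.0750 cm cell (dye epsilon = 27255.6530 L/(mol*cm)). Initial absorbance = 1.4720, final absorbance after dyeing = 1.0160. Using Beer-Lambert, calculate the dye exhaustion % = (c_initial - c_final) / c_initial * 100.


c_initial = A_i / (epsilon * l) = 1.4720 / (27255.6530 * 1.0750) = 5.0239e-05 mol/L
c_final = A_f / (epsilon * l) = 1.0160 / (27255.6530 * 1.0750) = 3.4676e-05 mol/L
Exhaustion = (c_initial - c_final) / c_initial * 100 = (5.0239e-05 - 3.4676e-05) / 5.0239e-05 * 100 = 30.9783 %


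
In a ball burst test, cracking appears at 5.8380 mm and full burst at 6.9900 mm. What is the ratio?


Formula: Ratio = crack / burst
Substituting: Ratio = 5.8380 / 6.9900
Result: 0.8352


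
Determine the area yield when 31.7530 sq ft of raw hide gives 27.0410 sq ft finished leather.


Formula: Yield = finished / raw * 100
Substituting: Yield = 27.0410 / 31.7530 * 100
Result: 85.1605 %


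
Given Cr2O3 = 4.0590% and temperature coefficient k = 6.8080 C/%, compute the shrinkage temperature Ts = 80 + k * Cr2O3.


Formula: Ts = 80 + k * Cr2O3
Substituting: Ts = 80 + 6.8080 * 4.0590
Result: 107.6337 C


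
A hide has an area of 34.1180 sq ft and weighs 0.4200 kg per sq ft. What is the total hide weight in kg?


Formula: Weight = area * weight_per_sqft
Substituting: Weight = 34.1180 * 0.4200
Result: 14.3296 kg


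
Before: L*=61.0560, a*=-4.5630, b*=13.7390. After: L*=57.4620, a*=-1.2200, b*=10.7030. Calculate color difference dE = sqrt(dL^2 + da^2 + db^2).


dL = -3.5940, da = 3.3430, db = -3.0360
dE = sqrt((-3.5940)^2 + 3.3430^2 + (-3.0360)^2) = 5.7715


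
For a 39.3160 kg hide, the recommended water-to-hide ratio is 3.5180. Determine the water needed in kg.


Formula: Water = hide_weight * ratio
Substituting: Water = 39.3160 * 3.5180
Result: 138.3137 kg


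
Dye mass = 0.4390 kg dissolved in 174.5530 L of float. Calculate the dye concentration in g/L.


Formula: Conc = dye_mass(kg) / volume(L) * 1000
Substituting: Conc = 0.4390 / 174.5530 * 1000
Result: 2.5150 g/L


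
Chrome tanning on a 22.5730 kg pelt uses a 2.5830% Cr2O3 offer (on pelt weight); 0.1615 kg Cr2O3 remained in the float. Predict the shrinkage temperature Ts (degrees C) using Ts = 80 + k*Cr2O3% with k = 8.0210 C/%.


Offered = pelt * offer_pct / 100 = 22.5730 * 2.5830 / 100 = 0.5831 kg
Uptake = offered - residual = 0.5831 - 0.1615 = 0.4216 kg
Cr2O3% on pelt = uptake / pelt * 100 = 0.4216 / 22.5730 * 100 = 1.8675 %
Ts = 80 + k * Cr2O3% = 80 + 8.0210 * 1.8675 = 94.9796 C
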